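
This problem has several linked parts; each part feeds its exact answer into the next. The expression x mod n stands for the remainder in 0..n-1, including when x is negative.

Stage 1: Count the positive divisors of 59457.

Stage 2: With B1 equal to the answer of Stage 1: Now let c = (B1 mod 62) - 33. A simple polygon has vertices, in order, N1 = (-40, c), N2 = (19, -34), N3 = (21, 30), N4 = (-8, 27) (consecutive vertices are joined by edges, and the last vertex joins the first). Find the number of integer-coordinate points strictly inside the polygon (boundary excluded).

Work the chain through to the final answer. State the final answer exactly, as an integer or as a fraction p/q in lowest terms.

2652

Stage 1: 59457 = 3 * 19819; number of divisors = (1+1) * (1+1) = 4; answer 4
Stage 2: B1 = 4; c = -29; cross terms: (-40*-34 - 19*-29)=1911, (19*30 - 21*-34)=1284, (21*27 - -8*30)=807, (-8*-29 - -40*27)=1312; twice the area = |5314| = 5314; area = 2657; boundary points = 1 + 2 + 1 + 8 = 12; strictly interior points = area - boundary/2 + 1 = 2652; answer 2652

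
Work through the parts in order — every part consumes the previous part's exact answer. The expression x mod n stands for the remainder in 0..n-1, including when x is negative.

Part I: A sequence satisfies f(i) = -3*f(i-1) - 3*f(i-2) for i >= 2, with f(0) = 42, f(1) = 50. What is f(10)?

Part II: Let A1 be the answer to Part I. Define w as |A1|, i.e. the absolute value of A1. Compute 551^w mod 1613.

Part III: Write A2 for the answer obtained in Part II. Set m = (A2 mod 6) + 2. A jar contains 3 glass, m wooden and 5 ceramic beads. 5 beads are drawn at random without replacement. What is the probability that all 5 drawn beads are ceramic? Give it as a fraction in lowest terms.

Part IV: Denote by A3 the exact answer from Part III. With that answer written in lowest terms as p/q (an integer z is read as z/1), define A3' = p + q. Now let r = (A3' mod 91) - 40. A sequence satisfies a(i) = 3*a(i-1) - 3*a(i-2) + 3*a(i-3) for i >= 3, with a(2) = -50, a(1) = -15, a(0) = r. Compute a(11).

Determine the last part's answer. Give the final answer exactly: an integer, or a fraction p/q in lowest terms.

Part I: f(2) = -3*(50) - 3*(42) = -276; iterating: f(2)=-276, f(3)=678, f(4)=-1206, f(5)=1584, f(6)=-1134, f(7)=-1350, f(8)=7452, f(9)=-18306, f(10)=32562; answer 32562
Part II: A1 = 32562; w = 32562; squarings mod 1613: 551^1=551, 551^2=357, 551^4=22, 551^8=484, 551^16=371, 551^32=536, 551^64=182, 551^128=864, 551^256=1290, 551^512=1097, 551^1024=111, 551^2048=1030, 551^4096=1159, 551^8192=1265, 551^16384=129; 551^32562 = 551^2 * 551^16 * 551^32 * 551^256 * 551^512 * 551^1024 * 551^2048 * 551^4096 * 551^8192 * 551^16384 = 141 (mod 1613); answer 141
Part III: A2 = 141; m = 5; total draws C(13,5) = 1287; favorable C(5,5) = 1; P = 1/1287; answer 1/1287
Part IV: A3 = 1/1287; threaded value p + q = 1288; r = -26; a(3) = 3*(-50) - 3*(-15) + 3*(-26) = -183; iterating: a(3)=-183, a(4)=-444, a(5)=-933, a(6)=-2016, a(7)=-4581, a(8)=-10494, a(9)=-23787, a(10)=-53622, a(11)=-120987; answer -120987

-120987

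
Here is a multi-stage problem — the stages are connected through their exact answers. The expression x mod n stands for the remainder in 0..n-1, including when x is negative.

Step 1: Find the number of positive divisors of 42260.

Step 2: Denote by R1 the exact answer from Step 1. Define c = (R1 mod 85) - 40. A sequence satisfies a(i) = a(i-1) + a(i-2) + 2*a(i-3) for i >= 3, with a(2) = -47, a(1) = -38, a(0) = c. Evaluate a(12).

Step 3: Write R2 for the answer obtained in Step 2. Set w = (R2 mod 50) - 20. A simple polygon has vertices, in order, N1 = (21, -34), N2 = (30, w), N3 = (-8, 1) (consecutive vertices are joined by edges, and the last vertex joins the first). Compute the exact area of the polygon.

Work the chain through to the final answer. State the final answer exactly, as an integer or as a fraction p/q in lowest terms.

607

Step 1: 42260 = 2^2 * 5 * 2113; number of divisors = (2+1) * (1+1) * (1+1) = 12; answer 12
Step 2: R1 = 12; c = -28; a(3) = 1*(-47) + 1*(-38) + 2*(-28) = -141; iterating: a(3)=-141, a(4)=-264, a(5)=-499, a(6)=-1045, a(7)=-2072, a(8)=-4115, a(9)=-8277, a(10)=-16536, a(11)=-33043, a(12)=-66133; answer -66133
Step 3: R2 = -66133; w = -3; cross terms: (21*-3 - 30*-34)=957, (30*1 - -8*-3)=6, (-8*-34 - 21*1)=251; twice the area = |1214| = 1214; area = 607; answer 607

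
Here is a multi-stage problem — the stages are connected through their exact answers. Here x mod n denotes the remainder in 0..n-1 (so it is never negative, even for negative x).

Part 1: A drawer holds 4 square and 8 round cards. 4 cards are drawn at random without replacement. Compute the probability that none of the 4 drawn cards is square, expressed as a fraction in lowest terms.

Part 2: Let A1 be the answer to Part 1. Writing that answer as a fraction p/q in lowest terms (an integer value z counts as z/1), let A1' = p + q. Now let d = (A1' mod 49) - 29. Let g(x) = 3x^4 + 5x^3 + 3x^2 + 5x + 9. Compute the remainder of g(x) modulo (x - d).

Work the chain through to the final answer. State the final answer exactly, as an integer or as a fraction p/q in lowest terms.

102055

Part 1: total draws C(12,4) = 495; favorable C(8,4) = 70; P = 14/99; answer 14/99
Part 2: A1 = 14/99; threaded value p + q = 113; d = -14; remainder = value at the root: 3*(-14)^4 + 5*(-14)^3 + 3*(-14)^2 + 5*(-14)^1 + 9 = (115248) + (-13720) + (588) + (-70) + (9) = 102055; answer 102055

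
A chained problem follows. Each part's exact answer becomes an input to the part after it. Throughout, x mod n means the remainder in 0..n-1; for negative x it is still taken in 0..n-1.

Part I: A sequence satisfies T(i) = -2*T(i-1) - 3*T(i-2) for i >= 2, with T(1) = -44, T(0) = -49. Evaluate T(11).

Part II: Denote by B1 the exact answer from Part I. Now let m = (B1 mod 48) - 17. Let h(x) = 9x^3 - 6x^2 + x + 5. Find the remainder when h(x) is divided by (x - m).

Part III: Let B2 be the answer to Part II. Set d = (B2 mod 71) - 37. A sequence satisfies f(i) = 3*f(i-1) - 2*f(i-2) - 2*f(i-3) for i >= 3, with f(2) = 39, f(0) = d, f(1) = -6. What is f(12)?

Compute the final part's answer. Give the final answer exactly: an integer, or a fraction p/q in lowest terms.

Part I: T(2) = -2*(-44) - 3*(-49) = 235; iterating: T(2)=235, T(3)=-338, T(4)=-29, T(5)=1072, T(6)=-2057, T(7)=898, T(8)=4375, T(9)=-11444, T(10)=9763, T(11)=14806; answer 14806
Part II: B1 = 14806; m = 5; remainder = value at the root: 9*(5)^3 - 6*(5)^2 + 1*(5)^1 + 5 = (1125) + (-150) + (5) + (5) = 985; answer 985
Part III: B2 = 985; d = 25; f(3) = 3*(39) - 2*(-6) - 2*(25) = 79; iterating: f(3)=79, f(4)=171, f(5)=277, f(6)=331, f(7)=97, f(8)=-925, f(9)=-3631, f(10)=-9237, f(11)=-18599, f(12)=-30061; answer -30061

-30061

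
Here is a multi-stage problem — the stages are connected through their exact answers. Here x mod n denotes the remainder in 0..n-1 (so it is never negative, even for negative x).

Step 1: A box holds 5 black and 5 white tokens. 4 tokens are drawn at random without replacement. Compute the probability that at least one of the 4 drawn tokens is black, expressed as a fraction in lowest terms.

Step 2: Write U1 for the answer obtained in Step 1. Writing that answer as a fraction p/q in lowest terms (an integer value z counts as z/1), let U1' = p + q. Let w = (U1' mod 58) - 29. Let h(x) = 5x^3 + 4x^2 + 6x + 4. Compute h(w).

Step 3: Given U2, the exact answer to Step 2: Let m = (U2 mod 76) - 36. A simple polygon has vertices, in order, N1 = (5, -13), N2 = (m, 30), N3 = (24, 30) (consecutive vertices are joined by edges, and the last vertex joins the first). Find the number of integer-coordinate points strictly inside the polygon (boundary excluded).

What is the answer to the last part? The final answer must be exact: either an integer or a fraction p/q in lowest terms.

Step 1: total draws C(10,4) = 210; complement C(5,4) = 5; favorable 210 - 5 = 205; P = 41/42; answer 41/42
Step 2: U1 = 41/42; threaded value p + q = 83; w = -4; 5*(-4)^3 + 4*(-4)^2 + 6*(-4)^1 + 4 = (-320) + (64) + (-24) + (4) = -276; answer -276
Step 3: U2 = -276; m = -8; cross terms: (5*30 - -8*-13)=46, (-8*30 - 24*30)=-960, (24*-13 - 5*30)=-462; twice the area = |-1376| = 1376; area = 688; boundary points = 1 + 32 + 1 = 34; strictly interior points = area - boundary/2 + 1 = 672; answer 672

672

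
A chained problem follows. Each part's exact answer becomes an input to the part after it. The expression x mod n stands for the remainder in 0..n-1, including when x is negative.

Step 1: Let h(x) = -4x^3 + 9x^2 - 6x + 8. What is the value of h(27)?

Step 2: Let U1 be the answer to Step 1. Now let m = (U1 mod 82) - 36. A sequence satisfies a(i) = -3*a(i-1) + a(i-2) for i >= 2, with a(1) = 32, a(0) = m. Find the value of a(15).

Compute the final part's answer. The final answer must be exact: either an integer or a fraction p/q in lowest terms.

309345665

Step 1: -4*(27)^3 + 9*(27)^2 - 6*(27)^1 + 8 = (-78732) + (6561) + (-162) + (8) = -72325; answer -72325
Step 2: U1 = -72325; m = 45; a(2) = -3*(32) + 1*(45) = -51; iterating: a(2)=-51, a(3)=185, a(4)=-606, a(5)=2003, a(6)=-6615, a(7)=21848, a(8)=-72159, a(9)=238325, a(10)=-787134, a(11)=2599727, a(12)=-8586315, a(13)=28358672, a(14)=-93662331, a(15)=309345665; answer 309345665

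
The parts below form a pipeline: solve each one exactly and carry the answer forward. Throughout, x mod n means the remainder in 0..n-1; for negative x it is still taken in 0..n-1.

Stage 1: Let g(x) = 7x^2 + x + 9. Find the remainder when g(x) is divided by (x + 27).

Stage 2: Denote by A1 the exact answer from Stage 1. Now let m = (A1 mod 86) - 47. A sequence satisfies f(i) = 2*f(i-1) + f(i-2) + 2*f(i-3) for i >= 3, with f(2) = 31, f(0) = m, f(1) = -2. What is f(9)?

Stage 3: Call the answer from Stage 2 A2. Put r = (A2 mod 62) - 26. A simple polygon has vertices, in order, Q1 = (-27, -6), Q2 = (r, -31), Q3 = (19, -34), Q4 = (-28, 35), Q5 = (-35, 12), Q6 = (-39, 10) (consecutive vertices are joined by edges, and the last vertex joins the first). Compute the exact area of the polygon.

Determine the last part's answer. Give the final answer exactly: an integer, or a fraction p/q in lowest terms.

1549

Stage 1: remainder = value at the root: 7*(-27)^2 + 1*(-27)^1 + 9 = (5103) + (-27) + (9) = 5085; answer 5085
Stage 2: A1 = 5085; m = -36; f(3) = 2*(31) + 1*(-2) + 2*(-36) = -12; iterating: f(3)=-12, f(4)=3, f(5)=56, f(6)=91, f(7)=244, f(8)=691, f(9)=1808; answer 1808
Stage 3: A2 = 1808; r = -16; cross terms: (-27*-31 - -16*-6)=741, (-16*-34 - 19*-31)=1133, (19*35 - -28*-34)=-287, (-28*12 - -35*35)=889, (-35*10 - -39*12)=118, (-39*-6 - -27*10)=504; twice the area = |3098| = 3098; area = 1549; answer 1549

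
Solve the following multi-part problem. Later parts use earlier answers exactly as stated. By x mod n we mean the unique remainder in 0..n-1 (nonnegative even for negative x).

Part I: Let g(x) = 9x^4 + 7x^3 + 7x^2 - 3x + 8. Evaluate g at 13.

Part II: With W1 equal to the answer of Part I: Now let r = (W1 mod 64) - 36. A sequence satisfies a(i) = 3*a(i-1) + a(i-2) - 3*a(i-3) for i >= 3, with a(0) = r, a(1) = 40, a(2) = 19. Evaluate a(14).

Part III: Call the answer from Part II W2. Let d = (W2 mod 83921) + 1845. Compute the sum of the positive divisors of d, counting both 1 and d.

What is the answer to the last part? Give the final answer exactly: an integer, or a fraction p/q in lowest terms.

59220

Part I: 9*(13)^4 + 7*(13)^3 + 7*(13)^2 - 3*(13)^1 + 8 = (257049) + (15379) + (1183) + (-39) + (8) = 273580; answer 273580
Part II: W1 = 273580; r = 8; a(3) = 3*(19) + 1*(40) - 3*(8) = 73; iterating: a(3)=73, a(4)=118, a(5)=370, a(6)=1009, a(7)=3043, a(8)=9028, a(9)=27100, a(10)=81199, a(11)=243613, a(12)=730738, a(13)=2192230, a(14)=6576589; answer 6576589
Part III: W2 = 6576589; d = 32596; 32596 = 2^2 * 29 * 281; sigma = (1 + 2 + 4) * (1 + 29) * (1 + 281) = 7 * 30 * 282 = 59220; answer 59220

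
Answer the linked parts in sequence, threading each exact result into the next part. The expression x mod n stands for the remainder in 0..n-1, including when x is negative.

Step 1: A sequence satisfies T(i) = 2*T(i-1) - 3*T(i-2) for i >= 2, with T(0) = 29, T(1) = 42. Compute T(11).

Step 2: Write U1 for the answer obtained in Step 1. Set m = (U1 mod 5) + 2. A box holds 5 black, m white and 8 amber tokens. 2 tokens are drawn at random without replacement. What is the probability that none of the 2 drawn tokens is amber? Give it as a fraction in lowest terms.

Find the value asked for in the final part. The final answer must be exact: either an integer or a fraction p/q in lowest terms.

5/17

Step 1: T(2) = 2*(42) - 3*(29) = -3; iterating: T(2)=-3, T(3)=-132, T(4)=-255, T(5)=-114, T(6)=537, T(7)=1416, T(8)=1221, T(9)=-1806, T(10)=-7275, T(11)=-9132; answer -9132
Step 2: U1 = -9132; m = 5; total draws C(18,2) = 153; favorable C(10,2) = 45; P = 5/17; answer 5/17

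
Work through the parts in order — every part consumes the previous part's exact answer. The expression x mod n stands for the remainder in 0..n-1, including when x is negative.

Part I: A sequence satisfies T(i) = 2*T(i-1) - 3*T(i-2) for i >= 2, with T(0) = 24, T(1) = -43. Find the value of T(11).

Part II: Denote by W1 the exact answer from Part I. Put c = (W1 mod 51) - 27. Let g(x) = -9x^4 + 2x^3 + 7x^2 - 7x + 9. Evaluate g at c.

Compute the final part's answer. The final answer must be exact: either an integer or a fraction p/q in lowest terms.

Part I: T(2) = 2*(-43) - 3*(24) = -158; iterating: T(2)=-158, T(3)=-187, T(4)=100, T(5)=761, T(6)=1222, T(7)=161, T(8)=-3344, T(9)=-7171, T(10)=-4310, T(11)=12893; answer 12893
Part II: W1 = 12893; c = 14; -9*(14)^4 + 2*(14)^3 + 7*(14)^2 - 7*(14)^1 + 9 = (-345744) + (5488) + (1372) + (-98) + (9) = -338973; answer -338973

-338973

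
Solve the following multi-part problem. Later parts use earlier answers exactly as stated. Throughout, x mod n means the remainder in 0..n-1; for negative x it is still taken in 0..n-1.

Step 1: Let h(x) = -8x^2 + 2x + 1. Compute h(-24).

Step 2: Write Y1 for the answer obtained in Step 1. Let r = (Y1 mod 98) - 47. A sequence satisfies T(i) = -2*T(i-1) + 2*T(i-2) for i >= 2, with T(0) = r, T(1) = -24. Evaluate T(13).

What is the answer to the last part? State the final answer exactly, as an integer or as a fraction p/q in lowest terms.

Step 1: -8*(-24)^2 + 2*(-24)^1 + 1 = (-4608) + (-48) + (1) = -4655; answer -4655
Step 2: Y1 = -4655; r = 2; T(2) = -2*(-24) + 2*(2) = 52; iterating: T(2)=52, T(3)=-152, T(4)=408, T(5)=-1120, T(6)=3056, T(7)=-8352, T(8)=22816, T(9)=-62336, T(10)=170304, T(11)=-465280, T(12)=1271168, T(13)=-3472896; answer -3472896

-3472896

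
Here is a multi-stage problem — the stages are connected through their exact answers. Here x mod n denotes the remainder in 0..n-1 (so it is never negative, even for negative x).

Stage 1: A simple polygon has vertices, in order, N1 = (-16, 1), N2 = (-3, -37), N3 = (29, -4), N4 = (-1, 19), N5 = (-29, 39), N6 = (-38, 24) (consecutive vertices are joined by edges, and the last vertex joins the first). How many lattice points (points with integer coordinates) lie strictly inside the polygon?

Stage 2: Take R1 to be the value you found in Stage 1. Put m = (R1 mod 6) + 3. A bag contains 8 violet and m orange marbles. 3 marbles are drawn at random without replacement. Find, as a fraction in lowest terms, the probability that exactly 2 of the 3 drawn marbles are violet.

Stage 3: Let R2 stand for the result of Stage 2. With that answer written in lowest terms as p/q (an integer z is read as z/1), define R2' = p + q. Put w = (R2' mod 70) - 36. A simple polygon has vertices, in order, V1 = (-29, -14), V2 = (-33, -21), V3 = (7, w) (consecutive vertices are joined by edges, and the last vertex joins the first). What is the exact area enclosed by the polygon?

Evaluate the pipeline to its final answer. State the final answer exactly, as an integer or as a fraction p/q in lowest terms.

Stage 1: cross terms: (-16*-37 - -3*1)=595, (-3*-4 - 29*-37)=1085, (29*19 - -1*-4)=547, (-1*39 - -29*19)=512, (-29*24 - -38*39)=786, (-38*1 - -16*24)=346; twice the area = |3871| = 3871; area = 3871/2; boundary points = 1 + 1 + 1 + 4 + 3 + 1 = 11; strictly interior points = area - boundary/2 + 1 = 1931; answer 1931
Stage 2: R1 = 1931; m = 8; total draws C(16,3) = 560; favorable C(8,2)*C(8,1) = 224; P = 2/5; answer 2/5
Stage 3: R2 = 2/5; threaded value p + q = 7; w = -29; cross terms: (-29*-21 - -33*-14)=147, (-33*-29 - 7*-21)=1104, (7*-14 - -29*-29)=-939; twice the area = |312| = 312; area = 156; answer 156

156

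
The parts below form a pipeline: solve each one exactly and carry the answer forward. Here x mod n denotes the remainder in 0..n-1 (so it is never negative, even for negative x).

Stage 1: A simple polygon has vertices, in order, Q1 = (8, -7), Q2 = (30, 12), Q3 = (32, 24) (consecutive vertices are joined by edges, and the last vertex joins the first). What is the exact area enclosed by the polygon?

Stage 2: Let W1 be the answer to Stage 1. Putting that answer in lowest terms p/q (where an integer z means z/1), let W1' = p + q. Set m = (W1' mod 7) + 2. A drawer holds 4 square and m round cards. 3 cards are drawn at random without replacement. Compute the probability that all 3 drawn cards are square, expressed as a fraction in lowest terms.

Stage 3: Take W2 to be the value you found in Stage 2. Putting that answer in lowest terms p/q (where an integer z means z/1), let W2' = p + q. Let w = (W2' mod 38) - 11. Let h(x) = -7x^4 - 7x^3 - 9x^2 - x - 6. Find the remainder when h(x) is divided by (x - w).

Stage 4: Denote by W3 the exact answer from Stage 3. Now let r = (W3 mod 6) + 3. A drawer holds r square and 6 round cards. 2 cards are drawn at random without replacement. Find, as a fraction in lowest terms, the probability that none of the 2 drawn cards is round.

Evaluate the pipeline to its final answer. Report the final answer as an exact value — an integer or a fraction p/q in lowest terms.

Stage 1: cross terms: (8*12 - 30*-7)=306, (30*24 - 32*12)=336, (32*-7 - 8*24)=-416; twice the area = |226| = 226; area = 113; answer 113
Stage 2: W1 = 113; threaded value p + q = 114; m = 4; total draws C(8,3) = 56; favorable C(4,3) = 4; P = 1/14; answer 1/14
Stage 3: W2 = 1/14; threaded value p + q = 15; w = 4; remainder = value at the root: -7*(4)^4 - 7*(4)^3 - 9*(4)^2 - 1*(4)^1 - 6 = (-1792) + (-448) + (-144) + (-4) + (-6) = -2394; answer -2394
Stage 4: W3 = -2394; r = 3; total draws C(9,2) = 36; favorable C(3,2) = 3; P = 1/12; answer 1/12

1/12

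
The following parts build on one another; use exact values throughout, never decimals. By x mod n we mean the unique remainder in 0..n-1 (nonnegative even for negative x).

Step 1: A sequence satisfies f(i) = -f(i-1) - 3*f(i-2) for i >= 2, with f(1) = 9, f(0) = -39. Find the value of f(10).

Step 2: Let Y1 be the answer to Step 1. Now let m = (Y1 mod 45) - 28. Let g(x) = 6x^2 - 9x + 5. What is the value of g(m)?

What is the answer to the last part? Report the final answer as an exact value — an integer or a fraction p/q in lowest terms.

695

Step 1: f(2) = -1*(9) - 3*(-39) = 108; iterating: f(2)=108, f(3)=-135, f(4)=-189, f(5)=594, f(6)=-27, f(7)=-1755, f(8)=1836, f(9)=3429, f(10)=-8937; answer -8937
Step 2: Y1 = -8937; m = -10; 6*(-10)^2 - 9*(-10)^1 + 5 = (600) + (90) + (5) = 695; answer 695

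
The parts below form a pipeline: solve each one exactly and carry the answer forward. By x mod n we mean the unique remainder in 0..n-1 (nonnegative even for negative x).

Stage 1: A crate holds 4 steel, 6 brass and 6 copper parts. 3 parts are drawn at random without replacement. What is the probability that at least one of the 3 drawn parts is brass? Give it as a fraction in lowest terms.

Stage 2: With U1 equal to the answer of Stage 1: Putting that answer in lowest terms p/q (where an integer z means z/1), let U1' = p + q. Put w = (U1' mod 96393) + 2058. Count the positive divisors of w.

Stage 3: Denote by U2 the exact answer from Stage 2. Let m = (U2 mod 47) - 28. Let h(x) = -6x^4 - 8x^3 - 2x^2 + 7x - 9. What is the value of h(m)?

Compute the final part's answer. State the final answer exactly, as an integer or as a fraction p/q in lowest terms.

Stage 1: total draws C(16,3) = 560; complement C(10,3) = 120; favorable 560 - 120 = 440; P = 11/14; answer 11/14
Stage 2: U1 = 11/14; threaded value p + q = 25; w = 2083; 2083 is prime, so its only divisors are 1 and 2083; count = 2; answer 2
Stage 3: U2 = 2; m = -26; -6*(-26)^4 - 8*(-26)^3 - 2*(-26)^2 + 7*(-26)^1 - 9 = (-2741856) + (140608) + (-1352) + (-182) + (-9) = -2602791; answer -2602791

-2602791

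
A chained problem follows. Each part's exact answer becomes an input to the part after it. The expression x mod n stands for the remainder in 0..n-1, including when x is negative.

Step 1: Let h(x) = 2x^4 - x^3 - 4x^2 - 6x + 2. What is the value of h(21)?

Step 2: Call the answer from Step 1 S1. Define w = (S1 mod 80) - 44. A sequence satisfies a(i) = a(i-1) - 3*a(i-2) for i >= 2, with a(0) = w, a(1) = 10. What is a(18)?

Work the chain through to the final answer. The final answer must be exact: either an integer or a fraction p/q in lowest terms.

-149267

Step 1: 2*(21)^4 - 1*(21)^3 - 4*(21)^2 - 6*(21)^1 + 2 = (388962) + (-9261) + (-1764) + (-126) + (2) = 377813; answer 377813
Step 2: S1 = 377813; w = 9; a(2) = 1*(10) - 3*(9) = -17; iterating: a(2)=-17, a(3)=-47, a(4)=4, a(5)=145, a(6)=133, a(7)=-302, a(8)=-701, a(9)=205, a(10)=2308, a(11)=1693, a(12)=-5231, a(13)=-10310, a(14)=5383, a(15)=36313, a(16)=20164, a(17)=-88775, a(18)=-149267; answer -149267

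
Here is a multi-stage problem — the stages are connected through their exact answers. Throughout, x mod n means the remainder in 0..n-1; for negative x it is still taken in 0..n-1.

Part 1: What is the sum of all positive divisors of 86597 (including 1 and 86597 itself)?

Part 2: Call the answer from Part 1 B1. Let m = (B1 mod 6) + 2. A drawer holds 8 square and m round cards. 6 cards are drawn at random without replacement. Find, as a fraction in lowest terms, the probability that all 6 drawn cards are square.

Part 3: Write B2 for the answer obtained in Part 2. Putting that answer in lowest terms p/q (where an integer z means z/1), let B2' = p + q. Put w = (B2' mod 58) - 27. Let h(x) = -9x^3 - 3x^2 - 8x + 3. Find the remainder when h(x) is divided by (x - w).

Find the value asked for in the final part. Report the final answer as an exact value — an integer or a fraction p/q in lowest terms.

8783

Part 1: 86597 = 7 * 89 * 139; sigma = (1 + 7) * (1 + 89) * (1 + 139) = 8 * 90 * 140 = 100800; answer 100800
Part 2: B1 = 100800; m = 2; total draws C(10,6) = 210; favorable C(8,6) = 28; P = 2/15; answer 2/15
Part 3: B2 = 2/15; threaded value p + q = 17; w = -10; remainder = value at the root: -9*(-10)^3 - 3*(-10)^2 - 8*(-10)^1 + 3 = (9000) + (-300) + (80) + (3) = 8783; answer 8783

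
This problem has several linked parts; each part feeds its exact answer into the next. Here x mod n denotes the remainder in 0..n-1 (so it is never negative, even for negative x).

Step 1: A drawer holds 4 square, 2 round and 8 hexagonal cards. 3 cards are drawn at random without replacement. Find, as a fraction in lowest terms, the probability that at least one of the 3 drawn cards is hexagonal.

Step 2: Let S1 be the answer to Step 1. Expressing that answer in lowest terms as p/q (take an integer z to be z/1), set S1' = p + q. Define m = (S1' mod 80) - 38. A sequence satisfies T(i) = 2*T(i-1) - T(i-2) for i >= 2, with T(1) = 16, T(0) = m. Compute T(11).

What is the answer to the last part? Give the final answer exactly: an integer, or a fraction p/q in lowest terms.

386

Step 1: total draws C(14,3) = 364; complement C(6,3) = 20; favorable 364 - 20 = 344; P = 86/91; answer 86/91
Step 2: S1 = 86/91; threaded value p + q = 177; m = -21; T(2) = 2*(16) - 1*(-21) = 53; iterating: T(2)=53, T(3)=90, T(4)=127, T(5)=164, T(6)=201, T(7)=238, T(8)=275, T(9)=312, T(10)=349, T(11)=386; answer 386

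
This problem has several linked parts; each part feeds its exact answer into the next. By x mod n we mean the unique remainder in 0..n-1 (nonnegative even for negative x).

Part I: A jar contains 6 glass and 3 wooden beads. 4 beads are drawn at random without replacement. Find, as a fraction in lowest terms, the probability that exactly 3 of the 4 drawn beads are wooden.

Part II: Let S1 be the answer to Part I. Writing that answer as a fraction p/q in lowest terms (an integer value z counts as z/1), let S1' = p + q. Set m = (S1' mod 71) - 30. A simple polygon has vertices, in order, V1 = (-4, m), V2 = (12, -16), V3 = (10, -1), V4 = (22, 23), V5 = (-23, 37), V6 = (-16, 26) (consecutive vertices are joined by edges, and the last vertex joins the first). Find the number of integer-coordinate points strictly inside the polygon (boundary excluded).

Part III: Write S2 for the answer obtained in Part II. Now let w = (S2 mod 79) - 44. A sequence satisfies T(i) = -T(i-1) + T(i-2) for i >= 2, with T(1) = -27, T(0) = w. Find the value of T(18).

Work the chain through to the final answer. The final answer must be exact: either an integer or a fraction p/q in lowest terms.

Part I: total draws C(9,4) = 126; favorable C(3,3)*C(6,1) = 6; P = 1/21; answer 1/21
Part II: S1 = 1/21; threaded value p + q = 22; m = -8; cross terms: (-4*-16 - 12*-8)=160, (12*-1 - 10*-16)=148, (10*23 - 22*-1)=252, (22*37 - -23*23)=1343, (-23*26 - -16*37)=-6, (-16*-8 - -4*26)=232; twice the area = |2129| = 2129; area = 2129/2; boundary points = 8 + 1 + 12 + 1 + 1 + 2 = 25; strictly interior points = area - boundary/2 + 1 = 1053; answer 1053
Part III: S2 = 1053; w = -18; T(2) = -1*(-27) + 1*(-18) = 9; iterating: T(2)=9, T(3)=-36, T(4)=45, T(5)=-81, T(6)=126, T(7)=-207, T(8)=333, T(9)=-540, T(10)=873, T(11)=-1413, T(12)=2286, T(13)=-3699, T(14)=5985, T(15)=-9684, T(16)=15669, T(17)=-25353, T(18)=41022; answer 41022

41022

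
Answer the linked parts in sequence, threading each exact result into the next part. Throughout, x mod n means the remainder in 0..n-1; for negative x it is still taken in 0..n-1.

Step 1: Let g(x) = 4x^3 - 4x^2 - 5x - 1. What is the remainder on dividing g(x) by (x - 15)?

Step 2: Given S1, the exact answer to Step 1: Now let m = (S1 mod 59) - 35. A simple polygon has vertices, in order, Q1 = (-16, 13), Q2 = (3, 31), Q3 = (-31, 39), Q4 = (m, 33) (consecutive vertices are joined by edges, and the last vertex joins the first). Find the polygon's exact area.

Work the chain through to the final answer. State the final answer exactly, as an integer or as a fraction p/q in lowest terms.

Step 1: remainder = value at the root: 4*(15)^3 - 4*(15)^2 - 5*(15)^1 - 1 = (13500) + (-900) + (-75) + (-1) = 12524; answer 12524
Step 2: S1 = 12524; m = -19; cross terms: (-16*31 - 3*13)=-535, (3*39 - -31*31)=1078, (-31*33 - -19*39)=-282, (-19*13 - -16*33)=281; twice the area = |542| = 542; area = 271; answer 271

271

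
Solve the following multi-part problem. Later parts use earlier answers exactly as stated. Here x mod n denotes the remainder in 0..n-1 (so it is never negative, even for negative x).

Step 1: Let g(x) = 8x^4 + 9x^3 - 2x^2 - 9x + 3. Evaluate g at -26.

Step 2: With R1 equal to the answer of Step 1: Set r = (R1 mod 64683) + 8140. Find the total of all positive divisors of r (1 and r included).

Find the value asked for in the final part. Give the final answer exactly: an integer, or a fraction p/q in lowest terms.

13784

Step 1: 8*(-26)^4 + 9*(-26)^3 - 2*(-26)^2 - 9*(-26)^1 + 3 = (3655808) + (-158184) + (-1352) + (234) + (3) = 3496509; answer 3496509
Step 2: R1 = 3496509; r = 11767; 11767 = 7 * 41^2; sigma = (1 + 7) * (1 + 41 + 1681) = 8 * 1723 = 13784; answer 13784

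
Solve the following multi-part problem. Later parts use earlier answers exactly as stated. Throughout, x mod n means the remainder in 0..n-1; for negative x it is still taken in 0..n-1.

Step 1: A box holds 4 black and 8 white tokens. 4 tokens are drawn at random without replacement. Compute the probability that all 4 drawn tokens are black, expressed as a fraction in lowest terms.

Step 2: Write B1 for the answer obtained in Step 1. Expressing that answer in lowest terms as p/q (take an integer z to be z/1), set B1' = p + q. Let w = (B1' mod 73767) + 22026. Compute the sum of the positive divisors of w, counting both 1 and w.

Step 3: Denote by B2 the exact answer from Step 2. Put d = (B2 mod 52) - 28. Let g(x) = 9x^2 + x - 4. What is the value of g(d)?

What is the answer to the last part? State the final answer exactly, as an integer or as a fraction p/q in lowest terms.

906

Step 1: total draws C(12,4) = 495; favorable C(4,4) = 1; P = 1/495; answer 1/495
Step 2: B1 = 1/495; threaded value p + q = 496; w = 22522; 22522 = 2 * 11261; sigma = (1 + 2) * (1 + 11261) = 3 * 11262 = 33786; answer 33786
Step 3: B2 = 33786; d = 10; 9*(10)^2 + 1*(10)^1 - 4 = (900) + (10) + (-4) = 906; answer 906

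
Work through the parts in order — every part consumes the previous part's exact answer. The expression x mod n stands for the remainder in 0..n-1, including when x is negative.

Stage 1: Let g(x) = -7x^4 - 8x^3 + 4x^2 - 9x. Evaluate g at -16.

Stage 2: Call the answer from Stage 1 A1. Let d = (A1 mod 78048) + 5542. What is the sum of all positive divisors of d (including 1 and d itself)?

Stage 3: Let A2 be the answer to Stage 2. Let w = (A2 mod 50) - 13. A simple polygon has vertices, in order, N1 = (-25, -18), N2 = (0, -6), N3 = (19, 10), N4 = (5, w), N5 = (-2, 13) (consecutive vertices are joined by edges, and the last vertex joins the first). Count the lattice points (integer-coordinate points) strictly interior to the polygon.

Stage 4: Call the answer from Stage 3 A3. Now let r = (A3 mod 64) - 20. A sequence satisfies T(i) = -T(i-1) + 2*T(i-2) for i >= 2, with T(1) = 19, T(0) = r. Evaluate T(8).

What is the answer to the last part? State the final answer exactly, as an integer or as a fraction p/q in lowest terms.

621

Stage 1: -7*(-16)^4 - 8*(-16)^3 + 4*(-16)^2 - 9*(-16)^1 = (-458752) + (32768) + (1024) + (144) = -424816; answer -424816
Stage 2: A1 = -424816; d = 49014; 49014 = 2 * 3^2 * 7 * 389; sigma = (1 + 2) * (1 + 3 + 9) * (1 + 7) * (1 + 389) = 3 * 13 * 8 * 390 = 121680; answer 121680
Stage 3: A2 = 121680; w = 17; cross terms: (-25*-6 - 0*-18)=150, (0*10 - 19*-6)=114, (19*17 - 5*10)=273, (5*13 - -2*17)=99, (-2*-18 - -25*13)=361; twice the area = |997| = 997; area = 997/2; boundary points = 1 + 1 + 7 + 1 + 1 = 11; strictly interior points = area - boundary/2 + 1 = 494; answer 494
Stage 4: A3 = 494; r = 26; T(2) = -1*(19) + 2*(26) = 33; iterating: T(2)=33, T(3)=5, T(4)=61, T(5)=-51, T(6)=173, T(7)=-275, T(8)=621; answer 621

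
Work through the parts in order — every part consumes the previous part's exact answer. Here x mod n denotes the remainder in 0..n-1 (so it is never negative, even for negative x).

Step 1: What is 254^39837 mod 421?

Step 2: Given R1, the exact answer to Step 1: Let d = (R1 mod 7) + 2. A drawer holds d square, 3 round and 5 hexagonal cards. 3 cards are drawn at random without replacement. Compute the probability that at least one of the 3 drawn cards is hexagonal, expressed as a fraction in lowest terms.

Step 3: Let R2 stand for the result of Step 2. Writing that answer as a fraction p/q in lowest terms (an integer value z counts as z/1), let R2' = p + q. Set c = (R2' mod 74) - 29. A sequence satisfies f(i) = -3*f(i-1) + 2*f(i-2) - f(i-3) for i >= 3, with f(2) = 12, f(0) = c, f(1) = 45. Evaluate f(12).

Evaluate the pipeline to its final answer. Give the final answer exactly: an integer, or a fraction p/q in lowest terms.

-5908053

Step 1: squarings mod 421: 254^1=254, 254^2=103, 254^4=84, 254^8=320, 254^16=97, 254^32=147, 254^64=138, 254^128=99, 254^256=118, 254^512=31, 254^1024=119, 254^2048=268, 254^4096=254, 254^8192=103, 254^16384=84, 254^32768=320; 254^39837 = 254^1 * 254^4 * 254^8 * 254^16 * 254^128 * 254^256 * 254^512 * 254^2048 * 254^4096 * 254^32768 = 252 (mod 421); answer 252
Step 2: R1 = 252; d = 2; total draws C(10,3) = 120; complement C(5,3) = 10; favorable 120 - 10 = 110; P = 11/12; answer 11/12
Step 3: R2 = 11/12; threaded value p + q = 23; c = -6; f(3) = -3*(12) + 2*(45) - 1*(-6) = 60; iterating: f(3)=60, f(4)=-201, f(5)=711, f(6)=-2595, f(7)=9408, f(8)=-34125, f(9)=123786, f(10)=-449016, f(11)=1628745, f(12)=-5908053; answer -5908053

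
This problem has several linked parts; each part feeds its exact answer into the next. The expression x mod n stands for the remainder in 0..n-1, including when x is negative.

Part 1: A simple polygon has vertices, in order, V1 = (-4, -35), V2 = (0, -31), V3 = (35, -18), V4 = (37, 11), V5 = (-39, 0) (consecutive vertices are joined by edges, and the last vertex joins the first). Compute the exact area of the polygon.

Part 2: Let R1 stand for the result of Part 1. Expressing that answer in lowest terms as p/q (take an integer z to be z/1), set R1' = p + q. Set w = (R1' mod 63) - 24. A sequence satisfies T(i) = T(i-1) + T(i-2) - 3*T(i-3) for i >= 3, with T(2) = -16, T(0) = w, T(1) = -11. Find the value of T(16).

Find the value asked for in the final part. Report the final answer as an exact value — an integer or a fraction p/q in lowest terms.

Part 1: cross terms: (-4*-31 - 0*-35)=124, (0*-18 - 35*-31)=1085, (35*11 - 37*-18)=1051, (37*0 - -39*11)=429, (-39*-35 - -4*0)=1365; twice the area = |4054| = 4054; area = 2027; answer 2027
Part 2: R1 = 2027; threaded value p + q = 2028; w = -12; T(3) = 1*(-16) + 1*(-11) - 3*(-12) = 9; iterating: T(3)=9, T(4)=26, T(5)=83, T(6)=82, T(7)=87, T(8)=-80, T(9)=-239, T(10)=-580, T(11)=-579, T(12)=-442, T(13)=719, T(14)=2014, T(15)=4059, T(16)=3916; answer 3916

3916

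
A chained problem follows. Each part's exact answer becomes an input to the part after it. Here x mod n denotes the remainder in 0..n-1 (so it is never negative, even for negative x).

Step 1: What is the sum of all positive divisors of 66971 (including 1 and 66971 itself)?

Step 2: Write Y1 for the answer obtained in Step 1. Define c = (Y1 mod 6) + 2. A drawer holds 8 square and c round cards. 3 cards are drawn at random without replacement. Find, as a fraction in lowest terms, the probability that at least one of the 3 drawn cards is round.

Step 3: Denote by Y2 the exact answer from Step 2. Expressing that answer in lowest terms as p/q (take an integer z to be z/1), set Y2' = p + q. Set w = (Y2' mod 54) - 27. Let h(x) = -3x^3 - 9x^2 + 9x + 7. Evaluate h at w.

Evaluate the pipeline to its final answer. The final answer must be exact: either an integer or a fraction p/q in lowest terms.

Step 1: 66971 = 193 * 347; sigma = (1 + 193) * (1 + 347) = 194 * 348 = 67512; answer 67512
Step 2: Y1 = 67512; c = 2; total draws C(10,3) = 120; complement C(8,3) = 56; favorable 120 - 56 = 64; P = 8/15; answer 8/15
Step 3: Y2 = 8/15; threaded value p + q = 23; w = -4; -3*(-4)^3 - 9*(-4)^2 + 9*(-4)^1 + 7 = (192) + (-144) + (-36) + (7) = 19; answer 19

19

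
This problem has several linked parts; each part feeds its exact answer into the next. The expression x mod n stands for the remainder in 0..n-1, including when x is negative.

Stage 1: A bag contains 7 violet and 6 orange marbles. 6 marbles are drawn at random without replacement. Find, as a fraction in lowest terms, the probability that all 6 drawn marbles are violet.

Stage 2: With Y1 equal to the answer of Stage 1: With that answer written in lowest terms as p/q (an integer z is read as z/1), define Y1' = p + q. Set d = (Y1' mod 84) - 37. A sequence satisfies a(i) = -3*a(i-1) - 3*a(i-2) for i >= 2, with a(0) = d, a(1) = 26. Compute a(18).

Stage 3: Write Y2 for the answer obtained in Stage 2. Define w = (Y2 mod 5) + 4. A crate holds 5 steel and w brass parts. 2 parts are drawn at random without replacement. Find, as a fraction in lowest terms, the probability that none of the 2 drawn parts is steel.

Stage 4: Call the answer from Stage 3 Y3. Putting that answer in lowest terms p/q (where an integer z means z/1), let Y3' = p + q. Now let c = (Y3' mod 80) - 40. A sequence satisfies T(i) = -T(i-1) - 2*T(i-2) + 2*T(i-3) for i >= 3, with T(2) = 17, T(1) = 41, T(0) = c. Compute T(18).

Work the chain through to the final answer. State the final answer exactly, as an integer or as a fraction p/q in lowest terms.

Stage 1: total draws C(13,6) = 1716; favorable C(7,6) = 7; P = 7/1716; answer 7/1716
Stage 2: Y1 = 7/1716; threaded value p + q = 1723; d = 6; a(2) = -3*(26) - 3*(6) = -96; iterating: a(2)=-96, a(3)=210, a(4)=-342, a(5)=396, a(6)=-162, a(7)=-702, a(8)=2592, a(9)=-5670, a(10)=9234, a(11)=-10692, a(12)=4374, a(13)=18954, a(14)=-69984, a(15)=153090, a(16)=-249318, a(17)=288684, a(18)=-118098; answer -118098
Stage 3: Y2 = -118098; w = 6; total draws C(11,2) = 55; favorable C(6,2) = 15; P = 3/11; answer 3/11
Stage 4: Y3 = 3/11; threaded value p + q = 14; c = -26; T(3) = -1*(17) - 2*(41) + 2*(-26) = -151; iterating: T(3)=-151, T(4)=199, T(5)=137, T(6)=-837, T(7)=961, T(8)=987, T(9)=-4583, T(10)=4531, T(11)=6609, T(12)=-24837, T(13)=20681, T(14)=42211, T(15)=-133247, T(16)=90187, T(17)=260729, T(18)=-707597; answer -707597

-707597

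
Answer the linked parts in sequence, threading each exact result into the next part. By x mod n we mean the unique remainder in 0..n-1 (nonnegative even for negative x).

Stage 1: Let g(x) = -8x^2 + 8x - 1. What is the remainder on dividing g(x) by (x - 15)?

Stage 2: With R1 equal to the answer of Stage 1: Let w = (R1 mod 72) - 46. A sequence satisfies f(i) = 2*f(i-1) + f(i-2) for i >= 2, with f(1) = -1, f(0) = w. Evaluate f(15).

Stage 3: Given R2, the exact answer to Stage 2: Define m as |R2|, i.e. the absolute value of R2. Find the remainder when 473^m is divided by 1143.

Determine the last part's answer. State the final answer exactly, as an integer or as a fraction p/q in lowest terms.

Stage 1: remainder = value at the root: -8*(15)^2 + 8*(15)^1 - 1 = (-1800) + (120) + (-1) = -1681; answer -1681
Stage 2: R1 = -1681; w = 1; f(2) = 2*(-1) + 1*(1) = -1; iterating: f(2)=-1, f(3)=-3, f(4)=-7, f(5)=-17, f(6)=-41, f(7)=-99, f(8)=-239, f(9)=-577, f(10)=-1393, f(11)=-3363, f(12)=-8119, f(13)=-19601, f(14)=-47321, f(15)=-114243; answer -114243
Stage 3: R2 = -114243; m = 114243; squarings mod 1143: 473^1=473, 473^2=844, 473^4=247, 473^8=430, 473^16=877, 473^32=1033, 473^64=670, 473^128=844, 473^256=247, 473^512=430, 473^1024=877, 473^2048=1033, 473^4096=670, 473^8192=844, 473^16384=247, 473^32768=430, 473^65536=877; 473^114243 = 473^1 * 473^2 * 473^64 * 473^512 * 473^1024 * 473^2048 * 473^4096 * 473^8192 * 473^32768 * 473^65536 = 80 (mod 1143); answer 80

80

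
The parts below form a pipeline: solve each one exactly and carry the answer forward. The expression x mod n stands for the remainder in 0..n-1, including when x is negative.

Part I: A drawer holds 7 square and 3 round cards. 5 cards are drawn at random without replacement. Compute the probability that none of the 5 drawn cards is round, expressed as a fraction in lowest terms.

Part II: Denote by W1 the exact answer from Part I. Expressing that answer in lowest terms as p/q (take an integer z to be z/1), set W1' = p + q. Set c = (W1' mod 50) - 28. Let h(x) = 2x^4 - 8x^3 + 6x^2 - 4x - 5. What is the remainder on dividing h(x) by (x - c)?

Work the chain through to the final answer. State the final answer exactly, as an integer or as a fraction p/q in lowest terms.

Part I: total draws C(10,5) = 252; favorable C(7,5) = 21; P = 1/12; answer 1/12
Part II: W1 = 1/12; threaded value p + q = 13; c = -15; remainder = value at the root: 2*(-15)^4 - 8*(-15)^3 + 6*(-15)^2 - 4*(-15)^1 - 5 = (101250) + (27000) + (1350) + (60) + (-5) = 129655; answer 129655

129655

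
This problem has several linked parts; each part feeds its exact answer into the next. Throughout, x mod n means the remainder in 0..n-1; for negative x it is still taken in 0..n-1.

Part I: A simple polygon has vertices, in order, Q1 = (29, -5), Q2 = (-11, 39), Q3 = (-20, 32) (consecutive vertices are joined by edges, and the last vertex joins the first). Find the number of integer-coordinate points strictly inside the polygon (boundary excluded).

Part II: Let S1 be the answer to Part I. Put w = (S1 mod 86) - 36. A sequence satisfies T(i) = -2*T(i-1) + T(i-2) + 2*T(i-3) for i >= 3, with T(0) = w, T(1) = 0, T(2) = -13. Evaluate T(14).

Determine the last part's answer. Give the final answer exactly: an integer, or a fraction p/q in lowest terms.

Part I: cross terms: (29*39 - -11*-5)=1076, (-11*32 - -20*39)=428, (-20*-5 - 29*32)=-828; twice the area = |676| = 676; area = 338; boundary points = 4 + 1 + 1 = 6; strictly interior points = area - boundary/2 + 1 = 336; answer 336
Part II: S1 = 336; w = 42; T(3) = -2*(-13) + 1*(0) + 2*(42) = 110; iterating: T(3)=110, T(4)=-233, T(5)=550, T(6)=-1113, T(7)=2310, T(8)=-4633, T(9)=9350, T(10)=-18713, T(11)=37510, T(12)=-75033, T(13)=150150, T(14)=-300313; answer -300313

-300313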